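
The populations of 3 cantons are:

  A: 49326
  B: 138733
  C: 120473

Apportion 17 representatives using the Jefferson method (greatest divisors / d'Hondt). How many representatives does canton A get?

Standard divisor 308532/17 ≈ 18148.941; standard quotas: A 2.718, B 7.644, C 6.638.
Rounding down gives 2, 7, 6 = 15 seats, so the divisor must be adjusted.
With modified divisor 16800: modified quotas A 2.936, B 8.258, C 7.171.
Rounding down: A 2, B 8, C 7 (total 17).
A receives 2.

2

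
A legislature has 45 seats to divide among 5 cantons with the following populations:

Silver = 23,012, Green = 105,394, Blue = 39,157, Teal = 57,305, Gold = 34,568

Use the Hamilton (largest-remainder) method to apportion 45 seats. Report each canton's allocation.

Standard divisor: 259436 ÷ 45 ≈ 5765.244.
Standard quotas: Silver 3.9915, Green 18.2809, Blue 6.7919, Teal 9.9397, Gold 5.9959.
Lower quotas: Silver 3, Green 18, Blue 6, Teal 9, Gold 5 (sum 41, leaving 4 seats).
Remainders in descending order: Gold 0.9959, Silver 0.9915, Teal 0.9397, Blue 0.7919, Green 0.2809.
The surplus seats go to Gold, Silver, Teal, Blue.

Silver 4; Green 18; Blue 7; Teal 10; Gold 6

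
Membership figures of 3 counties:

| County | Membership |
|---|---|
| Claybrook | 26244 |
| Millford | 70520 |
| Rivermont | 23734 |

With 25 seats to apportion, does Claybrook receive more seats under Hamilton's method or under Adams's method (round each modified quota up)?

Adams

Hamilton: Claybrook 5, Millford 15, Rivermont 5.
Adams: Claybrook 6, Millford 14, Rivermont 5.
Claybrook gets 5 under Hamilton and 6 under Adams.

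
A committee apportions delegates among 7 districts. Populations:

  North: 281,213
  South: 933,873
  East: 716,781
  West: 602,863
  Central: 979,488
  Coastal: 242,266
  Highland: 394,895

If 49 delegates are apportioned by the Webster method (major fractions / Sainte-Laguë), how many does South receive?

11

Standard divisor 4151379/49 ≈ 84722.02; standard quotas: North 3.319, South 11.023, East 8.460, West 7.116, Central 11.561, Coastal 2.860, Highland 4.661.
Rounding to the nearest integer gives North 3, South 11, East 8, West 7, Central 12, Coastal 3, Highland 5 — total 49, matching the house size, so no adjustment is needed.
South receives 11.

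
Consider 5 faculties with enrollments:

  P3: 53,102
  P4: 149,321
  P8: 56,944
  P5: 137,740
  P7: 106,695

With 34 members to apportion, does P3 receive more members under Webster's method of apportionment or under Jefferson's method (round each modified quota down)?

Webster

Webster: P3 4, P4 10, P8 4, P5 9, P7 7.
Jefferson: P3 3, P4 10, P8 4, P5 10, P7 7.
P3 gets 4 under Webster and 3 under Jefferson.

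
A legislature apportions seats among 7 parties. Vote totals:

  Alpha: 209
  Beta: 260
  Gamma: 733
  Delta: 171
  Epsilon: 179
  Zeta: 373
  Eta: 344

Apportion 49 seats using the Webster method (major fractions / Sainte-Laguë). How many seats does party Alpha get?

4

Standard divisor 2269/49 ≈ 46.306; standard quotas: Alpha 4.513, Beta 5.615, Gamma 15.829, Delta 3.693, Epsilon 3.866, Zeta 8.055, Eta 7.429.
Rounding to the nearest integer gives 5, 6, 16, 4, 4, 8, 7 = 50 seats, so the divisor must be adjusted.
With modified divisor 47: modified quotas Alpha 4.447, Beta 5.532, Gamma 15.596, Delta 3.638, Epsilon 3.809, Zeta 7.936, Eta 7.319.
Rounding to the nearest integer: Alpha 4, Beta 6, Gamma 16, Delta 4, Epsilon 4, Zeta 8, Eta 7 (total 49).
Alpha receives 4.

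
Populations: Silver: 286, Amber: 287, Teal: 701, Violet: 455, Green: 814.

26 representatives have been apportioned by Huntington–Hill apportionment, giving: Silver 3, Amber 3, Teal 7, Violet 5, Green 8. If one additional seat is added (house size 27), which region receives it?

Green

Priority for the next seat is population ÷ (√(s·(s+1))).
Priorities: Silver 82.561, Amber 82.850, Teal 93.675, Violet 83.071, Green 95.931.
Highest priority: Green.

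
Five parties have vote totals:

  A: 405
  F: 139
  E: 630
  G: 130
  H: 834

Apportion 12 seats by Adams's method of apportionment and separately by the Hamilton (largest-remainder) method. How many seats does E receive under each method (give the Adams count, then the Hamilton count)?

4 and 3

Adams: A 2, F 1, E 4, G 1, H 4.
Hamilton: A 2, F 1, E 3, G 1, H 5.
E gets 4 under Adams and 3 under Hamilton.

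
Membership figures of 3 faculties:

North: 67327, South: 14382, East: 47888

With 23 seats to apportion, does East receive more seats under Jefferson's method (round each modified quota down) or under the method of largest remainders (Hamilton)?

Jefferson: North 12, South 2, East 9.
Hamilton: North 12, South 3, East 8.
East gets 9 under Jefferson and 8 under Hamilton.

Jefferson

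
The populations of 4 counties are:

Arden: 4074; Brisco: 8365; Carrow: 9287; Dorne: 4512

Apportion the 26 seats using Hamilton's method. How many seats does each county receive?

Total 26238; standard divisor 26238/26 ≈ 1009.154.
Standard quotas: Arden 4.0370, Brisco 8.2891, Carrow 9.2028, Dorne 4.4711.
Lower quotas: Arden 4, Brisco 8, Carrow 9, Dorne 4 (sum 25, leaving 1 seat).
Remainders in descending order: Dorne 0.4711, Brisco 0.2891, Carrow 0.2028, Arden 0.0370.
The surplus seat goes to Dorne.

Arden: 4, Brisco: 8, Carrow: 9, Dorne: 5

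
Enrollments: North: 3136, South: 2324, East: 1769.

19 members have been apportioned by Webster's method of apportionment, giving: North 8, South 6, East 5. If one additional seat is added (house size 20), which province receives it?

Priority for the next seat is population ÷ (current seats + 0.5).
Priorities: North 368.941, South 357.538, East 321.636.
Highest priority: North.

North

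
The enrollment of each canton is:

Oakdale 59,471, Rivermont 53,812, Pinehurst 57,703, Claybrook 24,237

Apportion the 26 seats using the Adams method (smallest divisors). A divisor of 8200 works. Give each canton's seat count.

With modified divisor 8200: modified quotas Oakdale 7.253, Rivermont 6.562, Pinehurst 7.037, Claybrook 2.956.
Rounding up: Oakdale 8, Rivermont 7, Pinehurst 8, Claybrook 3 (total 26).

Oakdale 8, Rivermont 7, Pinehurst 8, Claybrook 3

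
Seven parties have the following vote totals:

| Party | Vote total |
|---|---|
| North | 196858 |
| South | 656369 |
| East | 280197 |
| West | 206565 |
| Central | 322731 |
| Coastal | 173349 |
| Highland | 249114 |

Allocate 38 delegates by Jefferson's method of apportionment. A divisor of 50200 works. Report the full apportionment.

With modified divisor 50200: modified quotas North 3.921, South 13.075, East 5.582, West 4.115, Central 6.429, Coastal 3.453, Highland 4.962.
Rounding down: North 3, South 13, East 5, West 4, Central 6, Coastal 3, Highland 4 (total 38).

North 3, South 13, East 5, West 4, Central 6, Coastal 3, Highland 4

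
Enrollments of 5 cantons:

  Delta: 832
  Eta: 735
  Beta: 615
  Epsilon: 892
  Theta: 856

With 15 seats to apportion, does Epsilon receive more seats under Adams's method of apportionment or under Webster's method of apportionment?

Webster

Adams: Delta 3, Eta 3, Beta 3, Epsilon 3, Theta 3.
Webster: Delta 3, Eta 3, Beta 2, Epsilon 4, Theta 3.
Epsilon gets 3 under Adams and 4 under Webster.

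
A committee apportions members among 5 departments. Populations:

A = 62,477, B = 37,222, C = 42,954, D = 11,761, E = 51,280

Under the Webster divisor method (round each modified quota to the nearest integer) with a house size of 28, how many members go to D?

Standard divisor 205694/28 ≈ 7346.214; standard quotas: A 8.505, B 5.067, C 5.847, D 1.601, E 6.980.
Rounding to the nearest integer gives 9, 5, 6, 2, 7 = 29 seats, so the divisor must be adjusted.
With modified divisor 7600: modified quotas A 8.221, B 4.898, C 5.652, D 1.548, E 6.747.
Rounding to the nearest integer: A 8, B 5, C 6, D 2, E 7 (total 28).
D receives 2.

2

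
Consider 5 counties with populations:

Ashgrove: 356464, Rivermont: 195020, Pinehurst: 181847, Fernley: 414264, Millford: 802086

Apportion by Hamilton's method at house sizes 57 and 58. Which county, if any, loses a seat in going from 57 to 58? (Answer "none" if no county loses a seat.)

none

At 57 seats: Ashgrove 10, Rivermont 6, Pinehurst 5, Fernley 12, Millford 24.
At 58 seats: Ashgrove 11, Rivermont 6, Pinehurst 5, Fernley 12, Millford 24.
No county's allocation decreased.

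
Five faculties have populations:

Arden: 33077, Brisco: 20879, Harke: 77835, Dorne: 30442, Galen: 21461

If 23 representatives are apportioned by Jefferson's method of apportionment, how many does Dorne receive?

Standard divisor 183694/23 ≈ 7986.696; standard quotas: Arden 4.142, Brisco 2.614, Harke 9.746, Dorne 3.812, Galen 2.687.
Rounding down gives 4, 2, 9, 3, 2 = 20 seats, so the divisor must be adjusted.
With modified divisor 7100: modified quotas Arden 4.659, Brisco 2.941, Harke 10.963, Dorne 4.288, Galen 3.023.
Rounding down: Arden 4, Brisco 2, Harke 10, Dorne 4, Galen 3 (total 23).
Dorne receives 4.

4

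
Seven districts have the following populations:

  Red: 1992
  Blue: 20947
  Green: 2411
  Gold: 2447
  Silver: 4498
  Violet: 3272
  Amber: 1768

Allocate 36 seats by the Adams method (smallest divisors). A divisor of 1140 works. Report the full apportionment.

Red 2, Blue 19, Green 3, Gold 3, Silver 4, Violet 3, Amber 2

With modified divisor 1140: modified quotas Red 1.747, Blue 18.375, Green 2.115, Gold 2.146, Silver 3.946, Violet 2.870, Amber 1.551.
Rounding up: Red 2, Blue 19, Green 3, Gold 3, Silver 4, Violet 3, Amber 2 (total 36).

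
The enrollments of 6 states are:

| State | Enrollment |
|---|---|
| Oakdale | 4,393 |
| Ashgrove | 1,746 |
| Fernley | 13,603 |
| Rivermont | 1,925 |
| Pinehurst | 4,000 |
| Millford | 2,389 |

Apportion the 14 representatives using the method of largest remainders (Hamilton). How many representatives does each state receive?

Oakdale=2, Ashgrove=1, Fernley=7, Rivermont=1, Pinehurst=2, Millford=1

The standard divisor is 28056/14 = 2004.
Standard quotas: Oakdale 2.1921, Ashgrove 0.8713, Fernley 6.7879, Rivermont 0.9606, Pinehurst 1.9960, Millford 1.1921.
Lower quotas: Oakdale 2, Ashgrove 0, Fernley 6, Rivermont 0, Pinehurst 1, Millford 1 (sum 10, leaving 4 seats).
Remainders in descending order: Pinehurst 0.9960, Rivermont 0.9606, Ashgrove 0.8713, Fernley 0.7879, Oakdale 0.1921, Millford 0.1921.
The surplus seats go to Pinehurst, Rivermont, Ashgrove, Fernley.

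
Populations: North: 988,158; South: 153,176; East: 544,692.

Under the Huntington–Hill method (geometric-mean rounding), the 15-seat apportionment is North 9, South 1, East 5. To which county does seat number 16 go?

South

Priority for the next seat is population ÷ (√(s·(s+1))).
Priorities: North 104160.999, South 108311.788, East 99446.698.
Highest priority: South.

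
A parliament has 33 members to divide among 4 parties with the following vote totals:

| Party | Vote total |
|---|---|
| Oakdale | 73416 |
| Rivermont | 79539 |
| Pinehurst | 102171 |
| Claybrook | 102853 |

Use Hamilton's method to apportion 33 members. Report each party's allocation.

Standard divisor: 357979 ÷ 33 ≈ 10847.848.
Standard quotas: Oakdale 6.7678, Rivermont 7.3322, Pinehurst 9.4185, Claybrook 9.4814.
Lower quotas: Oakdale 6, Rivermont 7, Pinehurst 9, Claybrook 9 (sum 31, leaving 2 seats).
Remainders in descending order: Oakdale 0.7678, Claybrook 0.4814, Pinehurst 0.4185, Rivermont 0.3322.
The surplus seats go to Oakdale, Claybrook.

Oakdale 7, Rivermont 7, Pinehurst 9, Claybrook 10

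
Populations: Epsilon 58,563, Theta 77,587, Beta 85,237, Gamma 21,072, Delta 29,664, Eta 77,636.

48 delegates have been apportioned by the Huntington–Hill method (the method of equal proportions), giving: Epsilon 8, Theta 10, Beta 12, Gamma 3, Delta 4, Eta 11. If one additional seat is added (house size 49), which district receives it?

Priority for the next seat is population ÷ (√(s·(s+1))).
Priorities: Epsilon 6901.716, Theta 7397.630, Beta 6824.422, Gamma 6082.962, Delta 6633.072, Eta 6757.346.
Highest priority: Theta.

Theta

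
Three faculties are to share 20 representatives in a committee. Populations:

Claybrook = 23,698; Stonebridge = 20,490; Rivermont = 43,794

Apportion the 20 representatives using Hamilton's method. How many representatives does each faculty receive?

The standard divisor is 87982/20 ≈ 4399.1.
Standard quotas: Claybrook 5.3870, Stonebridge 4.6578, Rivermont 9.9552.
Lower quotas: Claybrook 5, Stonebridge 4, Rivermont 9 (sum 18, leaving 2 seats).
Remainders in descending order: Rivermont 0.9552, Stonebridge 0.6578, Claybrook 0.3870.
The surplus seats go to Rivermont, Stonebridge.

Claybrook=5, Stonebridge=5, Rivermont=10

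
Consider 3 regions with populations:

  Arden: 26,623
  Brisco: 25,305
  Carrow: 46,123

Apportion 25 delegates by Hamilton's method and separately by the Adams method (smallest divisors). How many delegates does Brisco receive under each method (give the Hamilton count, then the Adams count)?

Hamilton: Arden 7, Brisco 6, Carrow 12.
Adams: Arden 7, Brisco 7, Carrow 11.
Brisco gets 6 under Hamilton and 7 under Adams.

6 and 7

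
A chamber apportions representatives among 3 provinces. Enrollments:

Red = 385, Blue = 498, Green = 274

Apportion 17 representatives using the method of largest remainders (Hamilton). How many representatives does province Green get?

4

The standard divisor is 1157/17 ≈ 68.059.
Standard quotas: Red 5.657, Blue 7.317, Green 4.026.
Lower quotas: Red 5, Blue 7, Green 4 (sum 16, leaving 1 seat).
Remainders in descending order: Red 0.657, Blue 0.317, Green 0.026.
Largest remainder: Red receives the extra seat.
Green receives 4.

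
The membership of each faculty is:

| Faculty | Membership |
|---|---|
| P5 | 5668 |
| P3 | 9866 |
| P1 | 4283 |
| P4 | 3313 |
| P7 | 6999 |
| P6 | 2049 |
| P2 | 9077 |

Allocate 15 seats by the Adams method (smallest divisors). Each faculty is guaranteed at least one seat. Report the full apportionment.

Standard divisor 41255/15 ≈ 2750.333; standard quotas: P5 2.061, P3 3.587, P1 1.557, P4 1.205, P7 2.545, P6 0.745, P2 3.300.
Rounding up gives 3, 4, 2, 2, 3, 1, 4 = 19 seats, so the divisor must be adjusted.
With modified divisor 3400: modified quotas P5 1.667, P3 2.902, P1 1.260, P4 0.974, P7 2.059, P6 0.603, P2 2.670.
Rounding up: P5 2, P3 3, P1 2, P4 1, P7 3, P6 1, P2 3 (total 15).

P5: 2, P3: 3, P1: 2, P4: 1, P7: 3, P6: 1, P2: 3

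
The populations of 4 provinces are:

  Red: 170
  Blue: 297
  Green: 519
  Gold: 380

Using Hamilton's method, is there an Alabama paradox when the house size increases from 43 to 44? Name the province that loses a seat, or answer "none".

At 43 seats: Red 6, Blue 9, Green 16, Gold 12.
At 44 seats: Red 5, Blue 10, Green 17, Gold 12.
Red drops from 6 to 5.

Red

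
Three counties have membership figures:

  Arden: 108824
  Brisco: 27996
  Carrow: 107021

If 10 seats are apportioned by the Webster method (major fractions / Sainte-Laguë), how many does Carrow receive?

Standard divisor 243841/10 ≈ 24384.1; standard quotas: Arden 4.463, Brisco 1.148, Carrow 4.389.
Rounding to the nearest integer gives 4, 1, 4 = 9 seats, so the divisor must be adjusted.
With modified divisor 24000: modified quotas Arden 4.534, Brisco 1.167, Carrow 4.459.
Rounding to the nearest integer: Arden 5, Brisco 1, Carrow 4 (total 10).
Carrow receives 4.

4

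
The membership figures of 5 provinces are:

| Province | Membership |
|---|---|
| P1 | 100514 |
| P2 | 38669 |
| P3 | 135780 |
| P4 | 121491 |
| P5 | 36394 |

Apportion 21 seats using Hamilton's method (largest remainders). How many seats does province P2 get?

2

Standard divisor: 432848 ÷ 21 ≈ 20611.81.
Standard quotas: P1 4.8765, P2 1.8761, P3 6.5875, P4 5.8942, P5 1.7657.
Lower quotas: P1 4, P2 1, P3 6, P4 5, P5 1 (sum 17, leaving 4 seats).
Remainders in descending order: P4 0.8942, P1 0.8765, P2 0.8761, P5 0.7657, P3 0.5875.
Largest remainders: P4, P1, P2, P5 receive the extra seats.
P2 receives 2.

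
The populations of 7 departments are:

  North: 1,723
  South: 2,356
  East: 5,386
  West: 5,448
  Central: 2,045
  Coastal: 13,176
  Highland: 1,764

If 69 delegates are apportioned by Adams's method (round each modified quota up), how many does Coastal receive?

Standard divisor 31898/69 ≈ 462.29; standard quotas: North 3.727, South 5.096, East 11.651, West 11.785, Central 4.424, Coastal 28.502, Highland 3.816.
Rounding up gives 4, 6, 12, 12, 5, 29, 4 = 72 seats, so the divisor must be adjusted.
With modified divisor 488.49: modified quotas North 3.527, South 4.823, East 11.026, West 11.153, Central 4.186, Coastal 26.973, Highland 3.611.
Rounding up: North 4, South 5, East 12, West 12, Central 5, Coastal 27, Highland 4 (total 69).
Coastal receives 27.

27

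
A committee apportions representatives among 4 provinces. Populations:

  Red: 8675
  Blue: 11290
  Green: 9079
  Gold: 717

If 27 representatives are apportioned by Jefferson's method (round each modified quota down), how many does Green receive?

8

Standard divisor 29761/27 ≈ 1102.259; standard quotas: Red 7.870, Blue 10.243, Green 8.237, Gold 0.650.
Rounding down gives 7, 10, 8, 0 = 25 seats, so the divisor must be adjusted.
With modified divisor 1020: modified quotas Red 8.505, Blue 11.069, Green 8.901, Gold 0.703.
Rounding down: Red 8, Blue 11, Green 8, Gold 0 (total 27).
Green receives 8.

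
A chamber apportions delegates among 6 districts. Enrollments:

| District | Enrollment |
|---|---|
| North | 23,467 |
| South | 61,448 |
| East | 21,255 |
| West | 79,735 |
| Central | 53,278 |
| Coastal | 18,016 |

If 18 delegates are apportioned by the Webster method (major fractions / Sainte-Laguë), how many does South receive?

4

Standard divisor 257199/18 ≈ 14288.833; standard quotas: North 1.642, South 4.300, East 1.488, West 5.580, Central 3.729, Coastal 1.261.
Rounding to the nearest integer gives North 2, South 4, East 1, West 6, Central 4, Coastal 1 — total 18, matching the house size, so no adjustment is needed.
South receives 4.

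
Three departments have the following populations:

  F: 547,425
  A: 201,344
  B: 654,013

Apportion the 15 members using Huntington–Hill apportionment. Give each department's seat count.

F=6, A=2, B=7

With divisor 93671: modified quotas F 5.844, A 2.149, B 6.982.
Geometric-mean thresholds: F √(5·6)=5.477, A √(2·3)=2.449, B √(6·7)=6.481.
Each quota rounded against its threshold gives F 6, A 2, B 7 (total 15).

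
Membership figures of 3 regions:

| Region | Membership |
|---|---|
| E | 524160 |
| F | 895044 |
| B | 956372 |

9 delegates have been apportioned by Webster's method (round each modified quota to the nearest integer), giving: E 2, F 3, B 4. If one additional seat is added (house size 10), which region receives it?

F

Priority for the next seat is population ÷ (current seats + 0.5).
Priorities: E 209664.000, F 255726.857, B 212527.111.
Highest priority: F.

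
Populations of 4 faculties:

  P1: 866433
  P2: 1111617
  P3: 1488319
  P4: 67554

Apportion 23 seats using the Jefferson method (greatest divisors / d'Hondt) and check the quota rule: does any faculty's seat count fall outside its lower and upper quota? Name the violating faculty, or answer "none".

Standard quotas: P1 5.639, P2 7.235, P3 9.686, P4 0.440.
Jefferson allocation: P1 6, P2 7, P3 10, P4 0.
Every allocation lies between the lower and upper quota.

none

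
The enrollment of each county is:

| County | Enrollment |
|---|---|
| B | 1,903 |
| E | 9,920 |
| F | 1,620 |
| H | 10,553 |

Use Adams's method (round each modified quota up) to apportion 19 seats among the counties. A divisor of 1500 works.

B 2, E 7, F 2, H 8

With modified divisor 1500: modified quotas B 1.269, E 6.613, F 1.080, H 7.035.
Rounding up: B 2, E 7, F 2, H 8 (total 19).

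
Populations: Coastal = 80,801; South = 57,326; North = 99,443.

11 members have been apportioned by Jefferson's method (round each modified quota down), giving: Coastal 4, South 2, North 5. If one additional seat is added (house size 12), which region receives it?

South

Priority for the next seat is population ÷ (current seats + 1).
Priorities: Coastal 16160.200, South 19108.667, North 16573.833.
Highest priority: South.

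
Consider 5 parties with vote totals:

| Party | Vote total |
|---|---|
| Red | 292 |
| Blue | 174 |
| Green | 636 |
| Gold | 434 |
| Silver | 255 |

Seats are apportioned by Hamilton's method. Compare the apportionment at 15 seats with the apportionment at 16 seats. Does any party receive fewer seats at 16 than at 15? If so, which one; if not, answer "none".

At 15 seats: Red 2, Blue 2, Green 5, Gold 4, Silver 2.
At 16 seats: Red 3, Blue 1, Green 6, Gold 4, Silver 2.
Blue drops from 2 to 1.

Blue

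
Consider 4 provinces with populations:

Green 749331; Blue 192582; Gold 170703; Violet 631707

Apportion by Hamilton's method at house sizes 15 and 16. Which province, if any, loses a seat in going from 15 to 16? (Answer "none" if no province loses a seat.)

At 15 seats: Green 6, Blue 2, Gold 2, Violet 5.
At 16 seats: Green 7, Blue 2, Gold 1, Violet 6.
Gold drops from 2 to 1.

Gold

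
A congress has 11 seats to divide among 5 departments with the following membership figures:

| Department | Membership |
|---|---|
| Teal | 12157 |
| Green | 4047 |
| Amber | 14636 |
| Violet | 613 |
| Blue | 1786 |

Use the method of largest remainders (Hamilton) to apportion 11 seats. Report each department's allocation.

The standard divisor is 33239/11 ≈ 3021.727.
Standard quotas: Teal 4.0232, Green 1.3393, Amber 4.8436, Violet 0.2029, Blue 0.5911.
Lower quotas: Teal 4, Green 1, Amber 4, Violet 0, Blue 0 (sum 9, leaving 2 seats).
Remainders in descending order: Amber 0.8436, Blue 0.5911, Green 0.3393, Violet 0.2029, Teal 0.0232.
Largest remainders: Amber, Blue receive the extra seats.

Teal 4, Green 1, Amber 5, Violet 0, Blue 1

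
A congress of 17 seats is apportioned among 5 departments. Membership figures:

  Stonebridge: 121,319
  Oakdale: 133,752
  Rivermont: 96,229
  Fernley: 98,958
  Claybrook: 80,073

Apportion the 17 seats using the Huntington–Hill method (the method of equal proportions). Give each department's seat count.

Stonebridge 4; Oakdale 4; Rivermont 3; Fernley 3; Claybrook 3

With divisor 31299: modified quotas Stonebridge 3.876, Oakdale 4.273, Rivermont 3.075, Fernley 3.162, Claybrook 2.558.
Geometric-mean thresholds: Stonebridge √(3·4)=3.464, Oakdale √(4·5)=4.472, Rivermont √(3·4)=3.464, Fernley √(3·4)=3.464, Claybrook √(2·3)=2.449.
Each quota rounded against its threshold gives Stonebridge 4, Oakdale 4, Rivermont 3, Fernley 3, Claybrook 3 (total 17).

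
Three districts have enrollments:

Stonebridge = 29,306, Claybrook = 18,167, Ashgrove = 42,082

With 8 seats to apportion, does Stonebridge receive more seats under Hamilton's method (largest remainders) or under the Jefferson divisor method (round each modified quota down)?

Hamilton: Stonebridge 2, Claybrook 2, Ashgrove 4.
Jefferson: Stonebridge 3, Claybrook 1, Ashgrove 4.
Stonebridge gets 2 under Hamilton and 3 under Jefferson.

Jefferson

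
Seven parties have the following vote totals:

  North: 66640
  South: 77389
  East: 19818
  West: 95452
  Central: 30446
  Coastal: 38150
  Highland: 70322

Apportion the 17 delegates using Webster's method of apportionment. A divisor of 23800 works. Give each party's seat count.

North 3, South 3, East 1, West 4, Central 1, Coastal 2, Highland 3

With modified divisor 23800: modified quotas North 2.800, South 3.252, East 0.833, West 4.011, Central 1.279, Coastal 1.603, Highland 2.955.
Rounding to the nearest integer: North 3, South 3, East 1, West 4, Central 1, Coastal 2, Highland 3 (total 17).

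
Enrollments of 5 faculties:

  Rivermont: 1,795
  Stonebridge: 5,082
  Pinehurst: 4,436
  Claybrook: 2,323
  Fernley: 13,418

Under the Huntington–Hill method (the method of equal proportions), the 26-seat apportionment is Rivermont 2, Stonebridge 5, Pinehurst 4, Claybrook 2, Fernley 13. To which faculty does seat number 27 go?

Fernley

Priority for the next seat is population ÷ (√(s·(s+1))).
Priorities: Rivermont 732.806, Stonebridge 927.842, Pinehurst 991.920, Claybrook 948.361, Fernley 994.608.
Highest priority: Fernley.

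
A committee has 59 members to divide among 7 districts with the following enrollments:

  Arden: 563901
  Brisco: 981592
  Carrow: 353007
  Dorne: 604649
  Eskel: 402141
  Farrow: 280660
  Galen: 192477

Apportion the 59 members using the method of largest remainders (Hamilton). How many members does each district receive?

Arden: 10, Brisco: 17, Carrow: 6, Dorne: 11, Eskel: 7, Farrow: 5, Galen: 3

Standard divisor: 3378427 ÷ 59 ≈ 57261.475.
Standard quotas: Arden 9.8478, Brisco 17.1423, Carrow 6.1648, Dorne 10.5594, Eskel 7.0229, Farrow 4.9014, Galen 3.3614.
Lower quotas: Arden 9, Brisco 17, Carrow 6, Dorne 10, Eskel 7, Farrow 4, Galen 3 (sum 56, leaving 3 seats).
Remainders in descending order: Farrow 0.9014, Arden 0.8478, Dorne 0.5594, Galen 0.3614, Carrow 0.1648, Brisco 0.1423, Eskel 0.0229.
Largest remainders: Farrow, Arden, Dorne receive the extra seats.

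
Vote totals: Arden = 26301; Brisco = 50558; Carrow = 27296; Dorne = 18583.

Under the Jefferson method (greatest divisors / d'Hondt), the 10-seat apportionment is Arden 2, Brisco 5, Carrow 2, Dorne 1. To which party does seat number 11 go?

Priority for the next seat is population ÷ (current seats + 1).
Priorities: Arden 8767.000, Brisco 8426.333, Carrow 9098.667, Dorne 9291.500.
Highest priority: Dorne.

Dorne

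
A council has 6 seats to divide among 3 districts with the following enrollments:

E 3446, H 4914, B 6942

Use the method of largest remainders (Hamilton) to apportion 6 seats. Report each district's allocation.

E 1, H 2, B 3

Standard divisor: 15302 ÷ 6 ≈ 2550.333.
Standard quotas: E 1.3512, H 1.9268, B 2.7220.
Lower quotas: E 1, H 1, B 2 (sum 4, leaving 2 seats).
Remainders in descending order: H 0.9268, B 0.7220, E 0.3512.
Largest remainders: H, B receive the extra seats.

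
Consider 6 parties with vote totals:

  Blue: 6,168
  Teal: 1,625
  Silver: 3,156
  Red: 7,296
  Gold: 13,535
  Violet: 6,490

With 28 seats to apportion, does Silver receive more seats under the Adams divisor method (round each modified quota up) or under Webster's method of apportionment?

Adams

Adams: Blue 4, Teal 2, Silver 3, Red 5, Gold 9, Violet 5.
Webster: Blue 5, Teal 1, Silver 2, Red 5, Gold 10, Violet 5.
Silver gets 3 under Adams and 2 under Webster.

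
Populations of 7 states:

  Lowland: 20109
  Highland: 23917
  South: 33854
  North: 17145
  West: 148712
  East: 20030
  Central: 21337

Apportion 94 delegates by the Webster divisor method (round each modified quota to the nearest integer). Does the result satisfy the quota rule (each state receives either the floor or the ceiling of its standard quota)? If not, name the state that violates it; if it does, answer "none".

Standard quotas: Lowland 6.630, Highland 7.886, South 11.162, North 5.653, West 49.031, East 6.604, Central 7.035.
Webster allocation: Lowland 7, Highland 8, South 11, North 6, West 48, East 7, Central 7.
West has quota 49.031 (lower 49, upper 50) but receives 48 — outside the quota interval.

West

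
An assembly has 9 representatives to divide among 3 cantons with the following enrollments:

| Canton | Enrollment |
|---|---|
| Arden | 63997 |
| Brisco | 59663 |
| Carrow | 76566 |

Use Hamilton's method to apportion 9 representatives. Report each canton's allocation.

Arden 3, Brisco 3, Carrow 3

Standard divisor: 200226 ÷ 9 ≈ 22247.333.
Standard quotas: Arden 2.8766, Brisco 2.6818, Carrow 3.4416.
Lower quotas: Arden 2, Brisco 2, Carrow 3 (sum 7, leaving 2 seats).
Remainders in descending order: Arden 0.8766, Brisco 0.6818, Carrow 0.4416.
The surplus seats go to Arden, Brisco.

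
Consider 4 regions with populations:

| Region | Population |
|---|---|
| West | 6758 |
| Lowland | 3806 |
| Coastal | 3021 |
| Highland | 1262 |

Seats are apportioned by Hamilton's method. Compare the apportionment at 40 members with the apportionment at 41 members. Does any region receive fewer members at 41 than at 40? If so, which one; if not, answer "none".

Highland

At 40 seats: West 18, Lowland 10, Coastal 8, Highland 4.
At 41 seats: West 19, Lowland 11, Coastal 8, Highland 3.
Highland drops from 4 to 3.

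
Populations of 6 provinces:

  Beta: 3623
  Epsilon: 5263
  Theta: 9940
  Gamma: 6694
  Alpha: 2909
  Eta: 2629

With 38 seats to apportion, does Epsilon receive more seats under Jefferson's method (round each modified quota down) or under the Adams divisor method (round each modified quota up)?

Jefferson: Beta 4, Epsilon 7, Theta 13, Gamma 8, Alpha 3, Eta 3.
Adams: Beta 5, Epsilon 6, Theta 12, Gamma 8, Alpha 4, Eta 3.
Epsilon gets 7 under Jefferson and 6 under Adams.

Jefferson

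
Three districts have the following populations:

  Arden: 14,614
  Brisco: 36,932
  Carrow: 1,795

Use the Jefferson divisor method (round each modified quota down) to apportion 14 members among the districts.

Arden 4, Brisco 10, Carrow 0

Standard divisor 53341/14 ≈ 3810.071; standard quotas: Arden 3.836, Brisco 9.693, Carrow 0.471.
Rounding down gives 3, 9, 0 = 12 seats, so the divisor must be adjusted.
With modified divisor 3500: modified quotas Arden 4.175, Brisco 10.552, Carrow 0.513.
Rounding down: Arden 4, Brisco 10, Carrow 0 (total 14).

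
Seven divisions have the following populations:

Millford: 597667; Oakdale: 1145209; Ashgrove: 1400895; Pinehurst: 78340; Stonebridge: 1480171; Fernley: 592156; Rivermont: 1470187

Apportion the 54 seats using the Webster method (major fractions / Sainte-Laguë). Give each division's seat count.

Standard divisor 6764625/54 ≈ 125270.833; standard quotas: Millford 4.771, Oakdale 9.142, Ashgrove 11.183, Pinehurst 0.625, Stonebridge 11.816, Fernley 4.727, Rivermont 11.736.
Rounding to the nearest integer gives 5, 9, 11, 1, 12, 5, 12 = 55 seats, so the divisor must be adjusted.
With modified divisor 128300: modified quotas Millford 4.658, Oakdale 8.926, Ashgrove 10.919, Pinehurst 0.611, Stonebridge 11.537, Fernley 4.615, Rivermont 11.459.
Rounding to the nearest integer: Millford 5, Oakdale 9, Ashgrove 11, Pinehurst 1, Stonebridge 12, Fernley 5, Rivermont 11 (total 54).

Millford 5, Oakdale 9, Ashgrove 11, Pinehurst 1, Stonebridge 12, Fernley 5, Rivermont 11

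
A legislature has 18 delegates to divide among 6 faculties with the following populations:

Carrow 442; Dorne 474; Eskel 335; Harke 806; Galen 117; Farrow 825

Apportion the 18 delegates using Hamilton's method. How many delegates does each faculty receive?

Total 2999; standard divisor 2999/18 ≈ 166.611.
Standard quotas: Carrow 2.653, Dorne 2.845, Eskel 2.011, Harke 4.838, Galen 0.702, Farrow 4.952.
Lower quotas: Carrow 2, Dorne 2, Eskel 2, Harke 4, Galen 0, Farrow 4 (sum 14, leaving 4 seats).
Remainders in descending order: Farrow 0.952, Dorne 0.845, Harke 0.838, Galen 0.702, Carrow 0.653, Eskel 0.011.
The surplus seats go to Farrow, Dorne, Harke, Galen.

Carrow=2, Dorne=3, Eskel=2, Harke=5, Galen=1, Farrow=5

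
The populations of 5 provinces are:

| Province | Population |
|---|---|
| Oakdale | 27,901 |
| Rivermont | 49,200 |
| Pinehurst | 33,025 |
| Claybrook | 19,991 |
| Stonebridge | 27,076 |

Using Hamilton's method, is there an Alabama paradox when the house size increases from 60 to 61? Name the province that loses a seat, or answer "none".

At 60 seats: Oakdale 11, Rivermont 19, Pinehurst 12, Claybrook 8, Stonebridge 10.
At 61 seats: Oakdale 11, Rivermont 19, Pinehurst 13, Claybrook 8, Stonebridge 10.
No province's allocation decreased.

none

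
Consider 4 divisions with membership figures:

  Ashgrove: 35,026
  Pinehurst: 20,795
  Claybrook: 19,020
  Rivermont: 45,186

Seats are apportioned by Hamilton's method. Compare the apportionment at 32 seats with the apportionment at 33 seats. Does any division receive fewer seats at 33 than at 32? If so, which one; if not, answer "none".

At 32 seats: Ashgrove 9, Pinehurst 6, Claybrook 5, Rivermont 12.
At 33 seats: Ashgrove 10, Pinehurst 6, Claybrook 5, Rivermont 12.
No division's allocation decreased.

none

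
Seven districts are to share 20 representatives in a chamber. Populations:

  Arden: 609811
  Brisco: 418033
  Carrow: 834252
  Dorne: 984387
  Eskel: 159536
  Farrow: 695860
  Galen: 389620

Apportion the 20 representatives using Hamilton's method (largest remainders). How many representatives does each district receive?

Standard divisor: 4091499 ÷ 20 ≈ 204574.95.
Standard quotas: Arden 2.9809, Brisco 2.0434, Carrow 4.0780, Dorne 4.8119, Eskel 0.7798, Farrow 3.4015, Galen 1.9045.
Lower quotas: Arden 2, Brisco 2, Carrow 4, Dorne 4, Eskel 0, Farrow 3, Galen 1 (sum 16, leaving 4 seats).
Remainders in descending order: Arden 0.9809, Galen 0.9045, Dorne 0.8119, Eskel 0.7798, Farrow 0.4015, Carrow 0.0780, Brisco 0.0434.
The surplus seats go to Arden, Galen, Dorne, Eskel.

Arden: 3, Brisco: 2, Carrow: 4, Dorne: 5, Eskel: 1, Farrow: 3, Galen: 2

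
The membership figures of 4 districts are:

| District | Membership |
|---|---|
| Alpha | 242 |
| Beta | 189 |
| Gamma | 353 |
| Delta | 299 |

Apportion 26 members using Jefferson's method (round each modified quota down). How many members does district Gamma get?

9

Standard divisor 1083/26 ≈ 41.654; standard quotas: Alpha 5.810, Beta 4.537, Gamma 8.475, Delta 7.178.
Rounding down gives 5, 4, 8, 7 = 24 seats, so the divisor must be adjusted.
With modified divisor 39: modified quotas Alpha 6.205, Beta 4.846, Gamma 9.051, Delta 7.667.
Rounding down: Alpha 6, Beta 4, Gamma 9, Delta 7 (total 26).
Gamma receives 9.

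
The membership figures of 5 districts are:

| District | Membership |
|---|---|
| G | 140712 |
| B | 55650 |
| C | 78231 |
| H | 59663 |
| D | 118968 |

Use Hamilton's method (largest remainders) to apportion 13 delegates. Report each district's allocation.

G 4; B 2; C 2; H 2; D 3

The standard divisor is 453224/13 ≈ 34863.385.
Standard quotas: G 4.0361, B 1.5962, C 2.2439, H 1.7113, D 3.4124.
Lower quotas: G 4, B 1, C 2, H 1, D 3 (sum 11, leaving 2 seats).
Remainders in descending order: H 0.7113, B 0.5962, D 0.4124, C 0.2439, G 0.0361.
Largest remainders: H, B receive the extra seats.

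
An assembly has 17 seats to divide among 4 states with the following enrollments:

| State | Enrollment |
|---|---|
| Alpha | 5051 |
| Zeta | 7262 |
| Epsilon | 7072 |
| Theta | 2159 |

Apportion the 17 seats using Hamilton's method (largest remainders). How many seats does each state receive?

The standard divisor is 21544/17 ≈ 1267.294.
Standard quotas: Alpha 3.9857, Zeta 5.7303, Epsilon 5.5804, Theta 1.7036.
Lower quotas: Alpha 3, Zeta 5, Epsilon 5, Theta 1 (sum 14, leaving 3 seats).
Remainders in descending order: Alpha 0.9857, Zeta 0.7303, Theta 0.7036, Epsilon 0.5804.
Largest remainders: Alpha, Zeta, Theta receive the extra seats.

Alpha=4, Zeta=6, Epsilon=5, Theta=2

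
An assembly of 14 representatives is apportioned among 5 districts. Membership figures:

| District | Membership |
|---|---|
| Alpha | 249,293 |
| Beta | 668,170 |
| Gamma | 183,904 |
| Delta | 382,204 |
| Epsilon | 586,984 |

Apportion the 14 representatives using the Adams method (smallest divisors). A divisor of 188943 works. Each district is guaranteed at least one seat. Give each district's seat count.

With modified divisor 188943: modified quotas Alpha 1.319, Beta 3.536, Gamma 0.973, Delta 2.023, Epsilon 3.107.
Rounding up: Alpha 2, Beta 4, Gamma 1, Delta 3, Epsilon 4 (total 14).

Alpha 2, Beta 4, Gamma 1, Delta 3, Epsilon 4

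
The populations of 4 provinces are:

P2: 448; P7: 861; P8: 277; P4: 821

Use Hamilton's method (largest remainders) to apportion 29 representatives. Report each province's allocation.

P2=6; P7=10; P8=3; P4=10

The standard divisor is 2407/29 = 83.
Standard quotas: P2 5.398, P7 10.373, P8 3.337, P4 9.892.
Lower quotas: P2 5, P7 10, P8 3, P4 9 (sum 27, leaving 2 seats).
Remainders in descending order: P4 0.892, P2 0.398, P7 0.373, P8 0.337.
The surplus seats go to P4, P2.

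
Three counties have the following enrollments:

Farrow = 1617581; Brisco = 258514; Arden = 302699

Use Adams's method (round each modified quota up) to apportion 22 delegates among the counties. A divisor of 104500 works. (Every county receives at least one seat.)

Farrow 16, Brisco 3, Arden 3

With modified divisor 104500: modified quotas Farrow 15.479, Brisco 2.474, Arden 2.897.
Rounding up: Farrow 16, Brisco 3, Arden 3 (total 22).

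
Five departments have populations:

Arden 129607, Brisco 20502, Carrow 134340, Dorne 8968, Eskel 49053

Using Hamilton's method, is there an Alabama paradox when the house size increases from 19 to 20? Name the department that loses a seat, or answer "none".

Dorne

At 19 seats: Arden 7, Brisco 1, Carrow 7, Dorne 1, Eskel 3.
At 20 seats: Arden 8, Brisco 1, Carrow 8, Dorne 0, Eskel 3.
Dorne drops from 1 to 0.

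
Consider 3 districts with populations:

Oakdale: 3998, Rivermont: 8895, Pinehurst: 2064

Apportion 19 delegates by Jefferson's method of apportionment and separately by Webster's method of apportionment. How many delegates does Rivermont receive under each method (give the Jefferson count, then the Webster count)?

Jefferson: Oakdale 5, Rivermont 12, Pinehurst 2.
Webster: Oakdale 5, Rivermont 11, Pinehurst 3.
Rivermont gets 12 under Jefferson and 11 under Webster.

12 and 11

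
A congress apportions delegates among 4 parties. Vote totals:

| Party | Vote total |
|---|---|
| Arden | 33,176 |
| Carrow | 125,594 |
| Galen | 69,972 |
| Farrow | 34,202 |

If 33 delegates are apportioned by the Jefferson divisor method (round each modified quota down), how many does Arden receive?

Standard divisor 262944/33 ≈ 7968; standard quotas: Arden 4.164, Carrow 15.762, Galen 8.782, Farrow 4.292.
Rounding down gives 4, 15, 8, 4 = 31 seats, so the divisor must be adjusted.
With modified divisor 7600: modified quotas Arden 4.365, Carrow 16.526, Galen 9.207, Farrow 4.500.
Rounding down: Arden 4, Carrow 16, Galen 9, Farrow 4 (total 33).
Arden receives 4.

4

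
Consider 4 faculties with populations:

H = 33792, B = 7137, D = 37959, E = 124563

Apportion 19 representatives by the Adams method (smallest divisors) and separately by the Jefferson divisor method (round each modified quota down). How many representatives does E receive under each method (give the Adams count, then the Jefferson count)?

11 and 13

Adams: H 3, B 1, D 4, E 11.
Jefferson: H 3, B 0, D 3, E 13.
E gets 11 under Adams and 13 under Jefferson.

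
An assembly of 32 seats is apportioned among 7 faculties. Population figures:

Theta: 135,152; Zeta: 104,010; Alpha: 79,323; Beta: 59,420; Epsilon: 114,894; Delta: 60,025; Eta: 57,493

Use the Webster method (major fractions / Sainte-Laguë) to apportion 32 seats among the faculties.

Standard divisor 610317/32 ≈ 19072.406; standard quotas: Theta 7.086, Zeta 5.453, Alpha 4.159, Beta 3.115, Epsilon 6.024, Delta 3.147, Eta 3.014.
Rounding to the nearest integer gives 7, 5, 4, 3, 6, 3, 3 = 31 seats, so the divisor must be adjusted.
With modified divisor 18500: modified quotas Theta 7.306, Zeta 5.622, Alpha 4.288, Beta 3.212, Epsilon 6.210, Delta 3.245, Eta 3.108.
Rounding to the nearest integer: Theta 7, Zeta 6, Alpha 4, Beta 3, Epsilon 6, Delta 3, Eta 3 (total 32).

Theta 7, Zeta 6, Alpha 4, Beta 3, Epsilon 6, Delta 3, Eta 3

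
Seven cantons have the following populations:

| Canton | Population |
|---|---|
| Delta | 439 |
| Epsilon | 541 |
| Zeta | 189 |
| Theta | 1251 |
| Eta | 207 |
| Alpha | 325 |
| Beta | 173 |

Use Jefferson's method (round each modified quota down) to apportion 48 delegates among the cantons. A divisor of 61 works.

Delta 7, Epsilon 8, Zeta 3, Theta 20, Eta 3, Alpha 5, Beta 2

With modified divisor 61: modified quotas Delta 7.197, Epsilon 8.869, Zeta 3.098, Theta 20.508, Eta 3.393, Alpha 5.328, Beta 2.836.
Rounding down: Delta 7, Epsilon 8, Zeta 3, Theta 20, Eta 3, Alpha 5, Beta 2 (total 48).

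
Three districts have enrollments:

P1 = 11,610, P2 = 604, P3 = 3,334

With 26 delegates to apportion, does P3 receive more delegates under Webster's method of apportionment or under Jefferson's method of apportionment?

Webster: P1 19, P2 1, P3 6.
Jefferson: P1 20, P2 1, P3 5.
P3 gets 6 under Webster and 5 under Jefferson.

Webster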